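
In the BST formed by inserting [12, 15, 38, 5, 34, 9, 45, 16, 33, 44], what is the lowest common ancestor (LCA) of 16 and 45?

Tree insertion order: [12, 15, 38, 5, 34, 9, 45, 16, 33, 44]
Tree (level-order array): [12, 5, 15, None, 9, None, 38, None, None, 34, 45, 16, None, 44, None, None, 33]
In a BST, the LCA of p=16, q=45 is the first node v on the
root-to-leaf path with p <= v <= q (go left if both < v, right if both > v).
Walk from root:
  at 12: both 16 and 45 > 12, go right
  at 15: both 16 and 45 > 15, go right
  at 38: 16 <= 38 <= 45, this is the LCA
LCA = 38


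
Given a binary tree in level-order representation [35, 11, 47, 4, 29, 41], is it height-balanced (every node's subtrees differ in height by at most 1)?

Tree (level-order array): [35, 11, 47, 4, 29, 41]
Definition: a tree is height-balanced if, at every node, |h(left) - h(right)| <= 1 (empty subtree has height -1).
Bottom-up per-node check:
  node 4: h_left=-1, h_right=-1, diff=0 [OK], height=0
  node 29: h_left=-1, h_right=-1, diff=0 [OK], height=0
  node 11: h_left=0, h_right=0, diff=0 [OK], height=1
  node 41: h_left=-1, h_right=-1, diff=0 [OK], height=0
  node 47: h_left=0, h_right=-1, diff=1 [OK], height=1
  node 35: h_left=1, h_right=1, diff=0 [OK], height=2
All nodes satisfy the balance condition.
Result: Balanced


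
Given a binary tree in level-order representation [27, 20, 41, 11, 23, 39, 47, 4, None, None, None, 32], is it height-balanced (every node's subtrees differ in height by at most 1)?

Tree (level-order array): [27, 20, 41, 11, 23, 39, 47, 4, None, None, None, 32]
Definition: a tree is height-balanced if, at every node, |h(left) - h(right)| <= 1 (empty subtree has height -1).
Bottom-up per-node check:
  node 4: h_left=-1, h_right=-1, diff=0 [OK], height=0
  node 11: h_left=0, h_right=-1, diff=1 [OK], height=1
  node 23: h_left=-1, h_right=-1, diff=0 [OK], height=0
  node 20: h_left=1, h_right=0, diff=1 [OK], height=2
  node 32: h_left=-1, h_right=-1, diff=0 [OK], height=0
  node 39: h_left=0, h_right=-1, diff=1 [OK], height=1
  node 47: h_left=-1, h_right=-1, diff=0 [OK], height=0
  node 41: h_left=1, h_right=0, diff=1 [OK], height=2
  node 27: h_left=2, h_right=2, diff=0 [OK], height=3
All nodes satisfy the balance condition.
Result: Balanced


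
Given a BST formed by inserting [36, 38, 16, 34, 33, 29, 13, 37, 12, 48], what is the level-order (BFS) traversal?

Tree insertion order: [36, 38, 16, 34, 33, 29, 13, 37, 12, 48]
Tree (level-order array): [36, 16, 38, 13, 34, 37, 48, 12, None, 33, None, None, None, None, None, None, None, 29]
BFS from the root, enqueuing left then right child of each popped node:
  queue [36] -> pop 36, enqueue [16, 38], visited so far: [36]
  queue [16, 38] -> pop 16, enqueue [13, 34], visited so far: [36, 16]
  queue [38, 13, 34] -> pop 38, enqueue [37, 48], visited so far: [36, 16, 38]
  queue [13, 34, 37, 48] -> pop 13, enqueue [12], visited so far: [36, 16, 38, 13]
  queue [34, 37, 48, 12] -> pop 34, enqueue [33], visited so far: [36, 16, 38, 13, 34]
  queue [37, 48, 12, 33] -> pop 37, enqueue [none], visited so far: [36, 16, 38, 13, 34, 37]
  queue [48, 12, 33] -> pop 48, enqueue [none], visited so far: [36, 16, 38, 13, 34, 37, 48]
  queue [12, 33] -> pop 12, enqueue [none], visited so far: [36, 16, 38, 13, 34, 37, 48, 12]
  queue [33] -> pop 33, enqueue [29], visited so far: [36, 16, 38, 13, 34, 37, 48, 12, 33]
  queue [29] -> pop 29, enqueue [none], visited so far: [36, 16, 38, 13, 34, 37, 48, 12, 33, 29]
Result: [36, 16, 38, 13, 34, 37, 48, 12, 33, 29]


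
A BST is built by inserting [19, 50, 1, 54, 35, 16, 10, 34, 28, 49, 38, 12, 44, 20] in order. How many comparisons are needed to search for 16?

Search path for 16: 19 -> 1 -> 16
Found: True
Comparisons: 3


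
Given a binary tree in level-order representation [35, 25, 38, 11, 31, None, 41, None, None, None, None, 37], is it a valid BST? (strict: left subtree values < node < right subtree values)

Level-order array: [35, 25, 38, 11, 31, None, 41, None, None, None, None, 37]
Validate using subtree bounds (lo, hi): at each node, require lo < value < hi,
then recurse left with hi=value and right with lo=value.
Preorder trace (stopping at first violation):
  at node 35 with bounds (-inf, +inf): OK
  at node 25 with bounds (-inf, 35): OK
  at node 11 with bounds (-inf, 25): OK
  at node 31 with bounds (25, 35): OK
  at node 38 with bounds (35, +inf): OK
  at node 41 with bounds (38, +inf): OK
  at node 37 with bounds (38, 41): VIOLATION
Node 37 violates its bound: not (38 < 37 < 41).
Result: Not a valid BST


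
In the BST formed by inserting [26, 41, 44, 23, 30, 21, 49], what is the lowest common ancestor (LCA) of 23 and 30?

Tree insertion order: [26, 41, 44, 23, 30, 21, 49]
Tree (level-order array): [26, 23, 41, 21, None, 30, 44, None, None, None, None, None, 49]
In a BST, the LCA of p=23, q=30 is the first node v on the
root-to-leaf path with p <= v <= q (go left if both < v, right if both > v).
Walk from root:
  at 26: 23 <= 26 <= 30, this is the LCA
LCA = 26


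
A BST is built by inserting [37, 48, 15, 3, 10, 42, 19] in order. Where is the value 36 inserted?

Starting tree (level order): [37, 15, 48, 3, 19, 42, None, None, 10]
Insertion path: 37 -> 15 -> 19
Result: insert 36 as right child of 19
Final tree (level order): [37, 15, 48, 3, 19, 42, None, None, 10, None, 36]


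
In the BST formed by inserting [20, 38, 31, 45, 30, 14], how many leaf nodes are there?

Tree built from: [20, 38, 31, 45, 30, 14]
Tree (level-order array): [20, 14, 38, None, None, 31, 45, 30]
Rule: A leaf has 0 children.
Per-node child counts:
  node 20: 2 child(ren)
  node 14: 0 child(ren)
  node 38: 2 child(ren)
  node 31: 1 child(ren)
  node 30: 0 child(ren)
  node 45: 0 child(ren)
Matching nodes: [14, 30, 45]
Count of leaf nodes: 3


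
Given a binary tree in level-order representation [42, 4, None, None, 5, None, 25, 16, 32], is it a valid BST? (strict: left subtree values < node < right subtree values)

Level-order array: [42, 4, None, None, 5, None, 25, 16, 32]
Validate using subtree bounds (lo, hi): at each node, require lo < value < hi,
then recurse left with hi=value and right with lo=value.
Preorder trace (stopping at first violation):
  at node 42 with bounds (-inf, +inf): OK
  at node 4 with bounds (-inf, 42): OK
  at node 5 with bounds (4, 42): OK
  at node 25 with bounds (5, 42): OK
  at node 16 with bounds (5, 25): OK
  at node 32 with bounds (25, 42): OK
No violation found at any node.
Result: Valid BST


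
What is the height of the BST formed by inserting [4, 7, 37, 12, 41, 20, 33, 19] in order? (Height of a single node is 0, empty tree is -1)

Insertion order: [4, 7, 37, 12, 41, 20, 33, 19]
Tree (level-order array): [4, None, 7, None, 37, 12, 41, None, 20, None, None, 19, 33]
Compute height bottom-up (empty subtree = -1):
  height(19) = 1 + max(-1, -1) = 0
  height(33) = 1 + max(-1, -1) = 0
  height(20) = 1 + max(0, 0) = 1
  height(12) = 1 + max(-1, 1) = 2
  height(41) = 1 + max(-1, -1) = 0
  height(37) = 1 + max(2, 0) = 3
  height(7) = 1 + max(-1, 3) = 4
  height(4) = 1 + max(-1, 4) = 5
Height = 5


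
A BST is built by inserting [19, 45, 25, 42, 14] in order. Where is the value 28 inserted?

Starting tree (level order): [19, 14, 45, None, None, 25, None, None, 42]
Insertion path: 19 -> 45 -> 25 -> 42
Result: insert 28 as left child of 42
Final tree (level order): [19, 14, 45, None, None, 25, None, None, 42, 28]


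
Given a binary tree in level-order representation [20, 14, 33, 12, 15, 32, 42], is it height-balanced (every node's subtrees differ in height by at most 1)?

Tree (level-order array): [20, 14, 33, 12, 15, 32, 42]
Definition: a tree is height-balanced if, at every node, |h(left) - h(right)| <= 1 (empty subtree has height -1).
Bottom-up per-node check:
  node 12: h_left=-1, h_right=-1, diff=0 [OK], height=0
  node 15: h_left=-1, h_right=-1, diff=0 [OK], height=0
  node 14: h_left=0, h_right=0, diff=0 [OK], height=1
  node 32: h_left=-1, h_right=-1, diff=0 [OK], height=0
  node 42: h_left=-1, h_right=-1, diff=0 [OK], height=0
  node 33: h_left=0, h_right=0, diff=0 [OK], height=1
  node 20: h_left=1, h_right=1, diff=0 [OK], height=2
All nodes satisfy the balance condition.
Result: Balanced


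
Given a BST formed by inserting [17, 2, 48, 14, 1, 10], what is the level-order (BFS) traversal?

Tree insertion order: [17, 2, 48, 14, 1, 10]
Tree (level-order array): [17, 2, 48, 1, 14, None, None, None, None, 10]
BFS from the root, enqueuing left then right child of each popped node:
  queue [17] -> pop 17, enqueue [2, 48], visited so far: [17]
  queue [2, 48] -> pop 2, enqueue [1, 14], visited so far: [17, 2]
  queue [48, 1, 14] -> pop 48, enqueue [none], visited so far: [17, 2, 48]
  queue [1, 14] -> pop 1, enqueue [none], visited so far: [17, 2, 48, 1]
  queue [14] -> pop 14, enqueue [10], visited so far: [17, 2, 48, 1, 14]
  queue [10] -> pop 10, enqueue [none], visited so far: [17, 2, 48, 1, 14, 10]
Result: [17, 2, 48, 1, 14, 10]


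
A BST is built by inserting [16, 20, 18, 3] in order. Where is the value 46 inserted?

Starting tree (level order): [16, 3, 20, None, None, 18]
Insertion path: 16 -> 20
Result: insert 46 as right child of 20
Final tree (level order): [16, 3, 20, None, None, 18, 46]


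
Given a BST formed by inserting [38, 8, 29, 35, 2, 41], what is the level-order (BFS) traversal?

Tree insertion order: [38, 8, 29, 35, 2, 41]
Tree (level-order array): [38, 8, 41, 2, 29, None, None, None, None, None, 35]
BFS from the root, enqueuing left then right child of each popped node:
  queue [38] -> pop 38, enqueue [8, 41], visited so far: [38]
  queue [8, 41] -> pop 8, enqueue [2, 29], visited so far: [38, 8]
  queue [41, 2, 29] -> pop 41, enqueue [none], visited so far: [38, 8, 41]
  queue [2, 29] -> pop 2, enqueue [none], visited so far: [38, 8, 41, 2]
  queue [29] -> pop 29, enqueue [35], visited so far: [38, 8, 41, 2, 29]
  queue [35] -> pop 35, enqueue [none], visited so far: [38, 8, 41, 2, 29, 35]
Result: [38, 8, 41, 2, 29, 35]


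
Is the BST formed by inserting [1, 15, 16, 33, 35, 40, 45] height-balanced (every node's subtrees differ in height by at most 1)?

Tree (level-order array): [1, None, 15, None, 16, None, 33, None, 35, None, 40, None, 45]
Definition: a tree is height-balanced if, at every node, |h(left) - h(right)| <= 1 (empty subtree has height -1).
Bottom-up per-node check:
  node 45: h_left=-1, h_right=-1, diff=0 [OK], height=0
  node 40: h_left=-1, h_right=0, diff=1 [OK], height=1
  node 35: h_left=-1, h_right=1, diff=2 [FAIL (|-1-1|=2 > 1)], height=2
  node 33: h_left=-1, h_right=2, diff=3 [FAIL (|-1-2|=3 > 1)], height=3
  node 16: h_left=-1, h_right=3, diff=4 [FAIL (|-1-3|=4 > 1)], height=4
  node 15: h_left=-1, h_right=4, diff=5 [FAIL (|-1-4|=5 > 1)], height=5
  node 1: h_left=-1, h_right=5, diff=6 [FAIL (|-1-5|=6 > 1)], height=6
Node 35 violates the condition: |-1 - 1| = 2 > 1.
Result: Not balanced


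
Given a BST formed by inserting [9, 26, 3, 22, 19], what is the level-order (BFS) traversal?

Tree insertion order: [9, 26, 3, 22, 19]
Tree (level-order array): [9, 3, 26, None, None, 22, None, 19]
BFS from the root, enqueuing left then right child of each popped node:
  queue [9] -> pop 9, enqueue [3, 26], visited so far: [9]
  queue [3, 26] -> pop 3, enqueue [none], visited so far: [9, 3]
  queue [26] -> pop 26, enqueue [22], visited so far: [9, 3, 26]
  queue [22] -> pop 22, enqueue [19], visited so far: [9, 3, 26, 22]
  queue [19] -> pop 19, enqueue [none], visited so far: [9, 3, 26, 22, 19]
Result: [9, 3, 26, 22, 19]


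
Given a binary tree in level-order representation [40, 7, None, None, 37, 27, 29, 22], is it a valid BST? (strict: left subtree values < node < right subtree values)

Level-order array: [40, 7, None, None, 37, 27, 29, 22]
Validate using subtree bounds (lo, hi): at each node, require lo < value < hi,
then recurse left with hi=value and right with lo=value.
Preorder trace (stopping at first violation):
  at node 40 with bounds (-inf, +inf): OK
  at node 7 with bounds (-inf, 40): OK
  at node 37 with bounds (7, 40): OK
  at node 27 with bounds (7, 37): OK
  at node 22 with bounds (7, 27): OK
  at node 29 with bounds (37, 40): VIOLATION
Node 29 violates its bound: not (37 < 29 < 40).
Result: Not a valid BST


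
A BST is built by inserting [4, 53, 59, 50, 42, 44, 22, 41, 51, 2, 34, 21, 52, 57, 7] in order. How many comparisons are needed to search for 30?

Search path for 30: 4 -> 53 -> 50 -> 42 -> 22 -> 41 -> 34
Found: False
Comparisons: 7


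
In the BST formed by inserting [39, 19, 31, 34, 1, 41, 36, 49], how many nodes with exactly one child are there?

Tree built from: [39, 19, 31, 34, 1, 41, 36, 49]
Tree (level-order array): [39, 19, 41, 1, 31, None, 49, None, None, None, 34, None, None, None, 36]
Rule: These are nodes with exactly 1 non-null child.
Per-node child counts:
  node 39: 2 child(ren)
  node 19: 2 child(ren)
  node 1: 0 child(ren)
  node 31: 1 child(ren)
  node 34: 1 child(ren)
  node 36: 0 child(ren)
  node 41: 1 child(ren)
  node 49: 0 child(ren)
Matching nodes: [31, 34, 41]
Count of nodes with exactly one child: 3


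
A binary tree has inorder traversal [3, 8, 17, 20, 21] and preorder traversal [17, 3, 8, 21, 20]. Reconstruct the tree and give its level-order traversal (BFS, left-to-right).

Inorder:  [3, 8, 17, 20, 21]
Preorder: [17, 3, 8, 21, 20]
Algorithm: preorder visits root first, so consume preorder in order;
for each root, split the current inorder slice at that value into
left-subtree inorder and right-subtree inorder, then recurse.
Recursive splits:
  root=17; inorder splits into left=[3, 8], right=[20, 21]
  root=3; inorder splits into left=[], right=[8]
  root=8; inorder splits into left=[], right=[]
  root=21; inorder splits into left=[20], right=[]
  root=20; inorder splits into left=[], right=[]
Reconstructed level-order: [17, 3, 21, 8, 20]


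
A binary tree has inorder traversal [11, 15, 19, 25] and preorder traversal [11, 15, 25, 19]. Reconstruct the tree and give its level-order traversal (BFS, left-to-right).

Inorder:  [11, 15, 19, 25]
Preorder: [11, 15, 25, 19]
Algorithm: preorder visits root first, so consume preorder in order;
for each root, split the current inorder slice at that value into
left-subtree inorder and right-subtree inorder, then recurse.
Recursive splits:
  root=11; inorder splits into left=[], right=[15, 19, 25]
  root=15; inorder splits into left=[], right=[19, 25]
  root=25; inorder splits into left=[19], right=[]
  root=19; inorder splits into left=[], right=[]
Reconstructed level-order: [11, 15, 25, 19]


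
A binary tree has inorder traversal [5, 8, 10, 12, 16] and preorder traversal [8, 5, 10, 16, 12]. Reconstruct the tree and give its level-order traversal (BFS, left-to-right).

Inorder:  [5, 8, 10, 12, 16]
Preorder: [8, 5, 10, 16, 12]
Algorithm: preorder visits root first, so consume preorder in order;
for each root, split the current inorder slice at that value into
left-subtree inorder and right-subtree inorder, then recurse.
Recursive splits:
  root=8; inorder splits into left=[5], right=[10, 12, 16]
  root=5; inorder splits into left=[], right=[]
  root=10; inorder splits into left=[], right=[12, 16]
  root=16; inorder splits into left=[12], right=[]
  root=12; inorder splits into left=[], right=[]
Reconstructed level-order: [8, 5, 10, 16, 12]


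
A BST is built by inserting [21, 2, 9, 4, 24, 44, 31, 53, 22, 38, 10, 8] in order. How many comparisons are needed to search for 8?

Search path for 8: 21 -> 2 -> 9 -> 4 -> 8
Found: True
Comparisons: 5


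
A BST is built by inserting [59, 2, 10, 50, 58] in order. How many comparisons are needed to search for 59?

Search path for 59: 59
Found: True
Comparisons: 1


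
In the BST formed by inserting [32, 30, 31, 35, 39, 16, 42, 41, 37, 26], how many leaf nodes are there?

Tree built from: [32, 30, 31, 35, 39, 16, 42, 41, 37, 26]
Tree (level-order array): [32, 30, 35, 16, 31, None, 39, None, 26, None, None, 37, 42, None, None, None, None, 41]
Rule: A leaf has 0 children.
Per-node child counts:
  node 32: 2 child(ren)
  node 30: 2 child(ren)
  node 16: 1 child(ren)
  node 26: 0 child(ren)
  node 31: 0 child(ren)
  node 35: 1 child(ren)
  node 39: 2 child(ren)
  node 37: 0 child(ren)
  node 42: 1 child(ren)
  node 41: 0 child(ren)
Matching nodes: [26, 31, 37, 41]
Count of leaf nodes: 4


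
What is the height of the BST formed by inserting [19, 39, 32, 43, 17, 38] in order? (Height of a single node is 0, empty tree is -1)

Insertion order: [19, 39, 32, 43, 17, 38]
Tree (level-order array): [19, 17, 39, None, None, 32, 43, None, 38]
Compute height bottom-up (empty subtree = -1):
  height(17) = 1 + max(-1, -1) = 0
  height(38) = 1 + max(-1, -1) = 0
  height(32) = 1 + max(-1, 0) = 1
  height(43) = 1 + max(-1, -1) = 0
  height(39) = 1 + max(1, 0) = 2
  height(19) = 1 + max(0, 2) = 3
Height = 3


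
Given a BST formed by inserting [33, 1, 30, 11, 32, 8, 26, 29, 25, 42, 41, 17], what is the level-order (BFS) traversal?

Tree insertion order: [33, 1, 30, 11, 32, 8, 26, 29, 25, 42, 41, 17]
Tree (level-order array): [33, 1, 42, None, 30, 41, None, 11, 32, None, None, 8, 26, None, None, None, None, 25, 29, 17]
BFS from the root, enqueuing left then right child of each popped node:
  queue [33] -> pop 33, enqueue [1, 42], visited so far: [33]
  queue [1, 42] -> pop 1, enqueue [30], visited so far: [33, 1]
  queue [42, 30] -> pop 42, enqueue [41], visited so far: [33, 1, 42]
  queue [30, 41] -> pop 30, enqueue [11, 32], visited so far: [33, 1, 42, 30]
  queue [41, 11, 32] -> pop 41, enqueue [none], visited so far: [33, 1, 42, 30, 41]
  queue [11, 32] -> pop 11, enqueue [8, 26], visited so far: [33, 1, 42, 30, 41, 11]
  queue [32, 8, 26] -> pop 32, enqueue [none], visited so far: [33, 1, 42, 30, 41, 11, 32]
  queue [8, 26] -> pop 8, enqueue [none], visited so far: [33, 1, 42, 30, 41, 11, 32, 8]
  queue [26] -> pop 26, enqueue [25, 29], visited so far: [33, 1, 42, 30, 41, 11, 32, 8, 26]
  queue [25, 29] -> pop 25, enqueue [17], visited so far: [33, 1, 42, 30, 41, 11, 32, 8, 26, 25]
  queue [29, 17] -> pop 29, enqueue [none], visited so far: [33, 1, 42, 30, 41, 11, 32, 8, 26, 25, 29]
  queue [17] -> pop 17, enqueue [none], visited so far: [33, 1, 42, 30, 41, 11, 32, 8, 26, 25, 29, 17]
Result: [33, 1, 42, 30, 41, 11, 32, 8, 26, 25, 29, 17]


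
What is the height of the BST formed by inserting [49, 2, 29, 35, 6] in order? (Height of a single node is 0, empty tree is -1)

Insertion order: [49, 2, 29, 35, 6]
Tree (level-order array): [49, 2, None, None, 29, 6, 35]
Compute height bottom-up (empty subtree = -1):
  height(6) = 1 + max(-1, -1) = 0
  height(35) = 1 + max(-1, -1) = 0
  height(29) = 1 + max(0, 0) = 1
  height(2) = 1 + max(-1, 1) = 2
  height(49) = 1 + max(2, -1) = 3
Height = 3


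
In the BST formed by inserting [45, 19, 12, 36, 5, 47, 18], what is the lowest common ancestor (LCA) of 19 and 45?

Tree insertion order: [45, 19, 12, 36, 5, 47, 18]
Tree (level-order array): [45, 19, 47, 12, 36, None, None, 5, 18]
In a BST, the LCA of p=19, q=45 is the first node v on the
root-to-leaf path with p <= v <= q (go left if both < v, right if both > v).
Walk from root:
  at 45: 19 <= 45 <= 45, this is the LCA
LCA = 45


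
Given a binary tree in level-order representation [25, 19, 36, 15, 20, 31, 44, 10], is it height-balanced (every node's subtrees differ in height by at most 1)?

Tree (level-order array): [25, 19, 36, 15, 20, 31, 44, 10]
Definition: a tree is height-balanced if, at every node, |h(left) - h(right)| <= 1 (empty subtree has height -1).
Bottom-up per-node check:
  node 10: h_left=-1, h_right=-1, diff=0 [OK], height=0
  node 15: h_left=0, h_right=-1, diff=1 [OK], height=1
  node 20: h_left=-1, h_right=-1, diff=0 [OK], height=0
  node 19: h_left=1, h_right=0, diff=1 [OK], height=2
  node 31: h_left=-1, h_right=-1, diff=0 [OK], height=0
  node 44: h_left=-1, h_right=-1, diff=0 [OK], height=0
  node 36: h_left=0, h_right=0, diff=0 [OK], height=1
  node 25: h_left=2, h_right=1, diff=1 [OK], height=3
All nodes satisfy the balance condition.
Result: Balanced


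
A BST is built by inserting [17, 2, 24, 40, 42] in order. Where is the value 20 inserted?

Starting tree (level order): [17, 2, 24, None, None, None, 40, None, 42]
Insertion path: 17 -> 24
Result: insert 20 as left child of 24
Final tree (level order): [17, 2, 24, None, None, 20, 40, None, None, None, 42]


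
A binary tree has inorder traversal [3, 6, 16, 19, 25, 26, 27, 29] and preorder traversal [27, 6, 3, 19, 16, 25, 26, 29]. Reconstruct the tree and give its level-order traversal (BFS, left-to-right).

Inorder:  [3, 6, 16, 19, 25, 26, 27, 29]
Preorder: [27, 6, 3, 19, 16, 25, 26, 29]
Algorithm: preorder visits root first, so consume preorder in order;
for each root, split the current inorder slice at that value into
left-subtree inorder and right-subtree inorder, then recurse.
Recursive splits:
  root=27; inorder splits into left=[3, 6, 16, 19, 25, 26], right=[29]
  root=6; inorder splits into left=[3], right=[16, 19, 25, 26]
  root=3; inorder splits into left=[], right=[]
  root=19; inorder splits into left=[16], right=[25, 26]
  root=16; inorder splits into left=[], right=[]
  root=25; inorder splits into left=[], right=[26]
  root=26; inorder splits into left=[], right=[]
  root=29; inorder splits into left=[], right=[]
Reconstructed level-order: [27, 6, 29, 3, 19, 16, 25, 26]


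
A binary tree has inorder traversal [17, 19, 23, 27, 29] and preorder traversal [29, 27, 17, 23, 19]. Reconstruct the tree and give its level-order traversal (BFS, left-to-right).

Inorder:  [17, 19, 23, 27, 29]
Preorder: [29, 27, 17, 23, 19]
Algorithm: preorder visits root first, so consume preorder in order;
for each root, split the current inorder slice at that value into
left-subtree inorder and right-subtree inorder, then recurse.
Recursive splits:
  root=29; inorder splits into left=[17, 19, 23, 27], right=[]
  root=27; inorder splits into left=[17, 19, 23], right=[]
  root=17; inorder splits into left=[], right=[19, 23]
  root=23; inorder splits into left=[19], right=[]
  root=19; inorder splits into left=[], right=[]
Reconstructed level-order: [29, 27, 17, 23, 19]


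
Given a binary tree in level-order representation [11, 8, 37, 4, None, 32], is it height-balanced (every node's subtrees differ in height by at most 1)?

Tree (level-order array): [11, 8, 37, 4, None, 32]
Definition: a tree is height-balanced if, at every node, |h(left) - h(right)| <= 1 (empty subtree has height -1).
Bottom-up per-node check:
  node 4: h_left=-1, h_right=-1, diff=0 [OK], height=0
  node 8: h_left=0, h_right=-1, diff=1 [OK], height=1
  node 32: h_left=-1, h_right=-1, diff=0 [OK], height=0
  node 37: h_left=0, h_right=-1, diff=1 [OK], height=1
  node 11: h_left=1, h_right=1, diff=0 [OK], height=2
All nodes satisfy the balance condition.
Result: Balanced


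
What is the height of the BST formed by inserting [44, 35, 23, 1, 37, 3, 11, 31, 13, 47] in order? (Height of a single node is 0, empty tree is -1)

Insertion order: [44, 35, 23, 1, 37, 3, 11, 31, 13, 47]
Tree (level-order array): [44, 35, 47, 23, 37, None, None, 1, 31, None, None, None, 3, None, None, None, 11, None, 13]
Compute height bottom-up (empty subtree = -1):
  height(13) = 1 + max(-1, -1) = 0
  height(11) = 1 + max(-1, 0) = 1
  height(3) = 1 + max(-1, 1) = 2
  height(1) = 1 + max(-1, 2) = 3
  height(31) = 1 + max(-1, -1) = 0
  height(23) = 1 + max(3, 0) = 4
  height(37) = 1 + max(-1, -1) = 0
  height(35) = 1 + max(4, 0) = 5
  height(47) = 1 + max(-1, -1) = 0
  height(44) = 1 + max(5, 0) = 6
Height = 6


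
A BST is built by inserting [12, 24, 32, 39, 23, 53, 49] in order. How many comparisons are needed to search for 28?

Search path for 28: 12 -> 24 -> 32
Found: False
Comparisons: 3


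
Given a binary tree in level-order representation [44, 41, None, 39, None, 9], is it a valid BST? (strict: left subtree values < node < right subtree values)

Level-order array: [44, 41, None, 39, None, 9]
Validate using subtree bounds (lo, hi): at each node, require lo < value < hi,
then recurse left with hi=value and right with lo=value.
Preorder trace (stopping at first violation):
  at node 44 with bounds (-inf, +inf): OK
  at node 41 with bounds (-inf, 44): OK
  at node 39 with bounds (-inf, 41): OK
  at node 9 with bounds (-inf, 39): OK
No violation found at any node.
Result: Valid BST


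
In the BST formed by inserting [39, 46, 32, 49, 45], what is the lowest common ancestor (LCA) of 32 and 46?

Tree insertion order: [39, 46, 32, 49, 45]
Tree (level-order array): [39, 32, 46, None, None, 45, 49]
In a BST, the LCA of p=32, q=46 is the first node v on the
root-to-leaf path with p <= v <= q (go left if both < v, right if both > v).
Walk from root:
  at 39: 32 <= 39 <= 46, this is the LCA
LCA = 39


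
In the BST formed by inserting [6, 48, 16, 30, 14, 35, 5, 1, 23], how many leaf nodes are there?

Tree built from: [6, 48, 16, 30, 14, 35, 5, 1, 23]
Tree (level-order array): [6, 5, 48, 1, None, 16, None, None, None, 14, 30, None, None, 23, 35]
Rule: A leaf has 0 children.
Per-node child counts:
  node 6: 2 child(ren)
  node 5: 1 child(ren)
  node 1: 0 child(ren)
  node 48: 1 child(ren)
  node 16: 2 child(ren)
  node 14: 0 child(ren)
  node 30: 2 child(ren)
  node 23: 0 child(ren)
  node 35: 0 child(ren)
Matching nodes: [1, 14, 23, 35]
Count of leaf nodes: 4


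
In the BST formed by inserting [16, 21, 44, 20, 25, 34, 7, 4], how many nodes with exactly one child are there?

Tree built from: [16, 21, 44, 20, 25, 34, 7, 4]
Tree (level-order array): [16, 7, 21, 4, None, 20, 44, None, None, None, None, 25, None, None, 34]
Rule: These are nodes with exactly 1 non-null child.
Per-node child counts:
  node 16: 2 child(ren)
  node 7: 1 child(ren)
  node 4: 0 child(ren)
  node 21: 2 child(ren)
  node 20: 0 child(ren)
  node 44: 1 child(ren)
  node 25: 1 child(ren)
  node 34: 0 child(ren)
Matching nodes: [7, 44, 25]
Count of nodes with exactly one child: 3


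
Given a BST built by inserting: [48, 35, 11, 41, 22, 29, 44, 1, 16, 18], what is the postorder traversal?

Tree insertion order: [48, 35, 11, 41, 22, 29, 44, 1, 16, 18]
Tree (level-order array): [48, 35, None, 11, 41, 1, 22, None, 44, None, None, 16, 29, None, None, None, 18]
Postorder traversal: [1, 18, 16, 29, 22, 11, 44, 41, 35, 48]


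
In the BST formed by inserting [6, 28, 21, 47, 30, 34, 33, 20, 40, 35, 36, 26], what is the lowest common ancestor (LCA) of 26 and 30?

Tree insertion order: [6, 28, 21, 47, 30, 34, 33, 20, 40, 35, 36, 26]
Tree (level-order array): [6, None, 28, 21, 47, 20, 26, 30, None, None, None, None, None, None, 34, 33, 40, None, None, 35, None, None, 36]
In a BST, the LCA of p=26, q=30 is the first node v on the
root-to-leaf path with p <= v <= q (go left if both < v, right if both > v).
Walk from root:
  at 6: both 26 and 30 > 6, go right
  at 28: 26 <= 28 <= 30, this is the LCA
LCA = 28


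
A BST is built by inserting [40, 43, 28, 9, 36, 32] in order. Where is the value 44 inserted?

Starting tree (level order): [40, 28, 43, 9, 36, None, None, None, None, 32]
Insertion path: 40 -> 43
Result: insert 44 as right child of 43
Final tree (level order): [40, 28, 43, 9, 36, None, 44, None, None, 32]


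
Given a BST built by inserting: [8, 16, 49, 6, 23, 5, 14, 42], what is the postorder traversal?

Tree insertion order: [8, 16, 49, 6, 23, 5, 14, 42]
Tree (level-order array): [8, 6, 16, 5, None, 14, 49, None, None, None, None, 23, None, None, 42]
Postorder traversal: [5, 6, 14, 42, 23, 49, 16, 8]


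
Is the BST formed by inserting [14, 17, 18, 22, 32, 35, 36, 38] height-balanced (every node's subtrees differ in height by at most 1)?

Tree (level-order array): [14, None, 17, None, 18, None, 22, None, 32, None, 35, None, 36, None, 38]
Definition: a tree is height-balanced if, at every node, |h(left) - h(right)| <= 1 (empty subtree has height -1).
Bottom-up per-node check:
  node 38: h_left=-1, h_right=-1, diff=0 [OK], height=0
  node 36: h_left=-1, h_right=0, diff=1 [OK], height=1
  node 35: h_left=-1, h_right=1, diff=2 [FAIL (|-1-1|=2 > 1)], height=2
  node 32: h_left=-1, h_right=2, diff=3 [FAIL (|-1-2|=3 > 1)], height=3
  node 22: h_left=-1, h_right=3, diff=4 [FAIL (|-1-3|=4 > 1)], height=4
  node 18: h_left=-1, h_right=4, diff=5 [FAIL (|-1-4|=5 > 1)], height=5
  node 17: h_left=-1, h_right=5, diff=6 [FAIL (|-1-5|=6 > 1)], height=6
  node 14: h_left=-1, h_right=6, diff=7 [FAIL (|-1-6|=7 > 1)], height=7
Node 35 violates the condition: |-1 - 1| = 2 > 1.
Result: Not balanced


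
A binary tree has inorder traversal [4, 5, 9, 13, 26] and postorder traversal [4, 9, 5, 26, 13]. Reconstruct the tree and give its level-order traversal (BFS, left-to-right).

Inorder:   [4, 5, 9, 13, 26]
Postorder: [4, 9, 5, 26, 13]
Algorithm: postorder visits root last, so walk postorder right-to-left;
each value is the root of the current inorder slice — split it at that
value, recurse on the right subtree first, then the left.
Recursive splits:
  root=13; inorder splits into left=[4, 5, 9], right=[26]
  root=26; inorder splits into left=[], right=[]
  root=5; inorder splits into left=[4], right=[9]
  root=9; inorder splits into left=[], right=[]
  root=4; inorder splits into left=[], right=[]
Reconstructed level-order: [13, 5, 26, 4, 9]


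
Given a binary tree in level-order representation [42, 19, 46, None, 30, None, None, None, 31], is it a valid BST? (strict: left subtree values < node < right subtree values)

Level-order array: [42, 19, 46, None, 30, None, None, None, 31]
Validate using subtree bounds (lo, hi): at each node, require lo < value < hi,
then recurse left with hi=value and right with lo=value.
Preorder trace (stopping at first violation):
  at node 42 with bounds (-inf, +inf): OK
  at node 19 with bounds (-inf, 42): OK
  at node 30 with bounds (19, 42): OK
  at node 31 with bounds (30, 42): OK
  at node 46 with bounds (42, +inf): OK
No violation found at any node.
Result: Valid BST


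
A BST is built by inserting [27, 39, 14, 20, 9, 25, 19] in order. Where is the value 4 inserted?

Starting tree (level order): [27, 14, 39, 9, 20, None, None, None, None, 19, 25]
Insertion path: 27 -> 14 -> 9
Result: insert 4 as left child of 9
Final tree (level order): [27, 14, 39, 9, 20, None, None, 4, None, 19, 25]


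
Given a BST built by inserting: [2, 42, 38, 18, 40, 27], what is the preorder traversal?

Tree insertion order: [2, 42, 38, 18, 40, 27]
Tree (level-order array): [2, None, 42, 38, None, 18, 40, None, 27]
Preorder traversal: [2, 42, 38, 18, 27, 40]


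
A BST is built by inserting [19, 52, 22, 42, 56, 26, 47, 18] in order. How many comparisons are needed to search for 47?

Search path for 47: 19 -> 52 -> 22 -> 42 -> 47
Found: True
Comparisons: 5


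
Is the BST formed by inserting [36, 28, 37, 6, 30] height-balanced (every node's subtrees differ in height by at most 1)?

Tree (level-order array): [36, 28, 37, 6, 30]
Definition: a tree is height-balanced if, at every node, |h(left) - h(right)| <= 1 (empty subtree has height -1).
Bottom-up per-node check:
  node 6: h_left=-1, h_right=-1, diff=0 [OK], height=0
  node 30: h_left=-1, h_right=-1, diff=0 [OK], height=0
  node 28: h_left=0, h_right=0, diff=0 [OK], height=1
  node 37: h_left=-1, h_right=-1, diff=0 [OK], height=0
  node 36: h_left=1, h_right=0, diff=1 [OK], height=2
All nodes satisfy the balance condition.
Result: Balanced


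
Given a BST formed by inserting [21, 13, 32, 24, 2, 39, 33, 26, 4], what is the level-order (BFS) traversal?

Tree insertion order: [21, 13, 32, 24, 2, 39, 33, 26, 4]
Tree (level-order array): [21, 13, 32, 2, None, 24, 39, None, 4, None, 26, 33]
BFS from the root, enqueuing left then right child of each popped node:
  queue [21] -> pop 21, enqueue [13, 32], visited so far: [21]
  queue [13, 32] -> pop 13, enqueue [2], visited so far: [21, 13]
  queue [32, 2] -> pop 32, enqueue [24, 39], visited so far: [21, 13, 32]
  queue [2, 24, 39] -> pop 2, enqueue [4], visited so far: [21, 13, 32, 2]
  queue [24, 39, 4] -> pop 24, enqueue [26], visited so far: [21, 13, 32, 2, 24]
  queue [39, 4, 26] -> pop 39, enqueue [33], visited so far: [21, 13, 32, 2, 24, 39]
  queue [4, 26, 33] -> pop 4, enqueue [none], visited so far: [21, 13, 32, 2, 24, 39, 4]
  queue [26, 33] -> pop 26, enqueue [none], visited so far: [21, 13, 32, 2, 24, 39, 4, 26]
  queue [33] -> pop 33, enqueue [none], visited so far: [21, 13, 32, 2, 24, 39, 4, 26, 33]
Result: [21, 13, 32, 2, 24, 39, 4, 26, 33]


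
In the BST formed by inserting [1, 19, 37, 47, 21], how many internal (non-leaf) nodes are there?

Tree built from: [1, 19, 37, 47, 21]
Tree (level-order array): [1, None, 19, None, 37, 21, 47]
Rule: An internal node has at least one child.
Per-node child counts:
  node 1: 1 child(ren)
  node 19: 1 child(ren)
  node 37: 2 child(ren)
  node 21: 0 child(ren)
  node 47: 0 child(ren)
Matching nodes: [1, 19, 37]
Count of internal (non-leaf) nodes: 3


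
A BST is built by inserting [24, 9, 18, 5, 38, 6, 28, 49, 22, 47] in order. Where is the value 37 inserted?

Starting tree (level order): [24, 9, 38, 5, 18, 28, 49, None, 6, None, 22, None, None, 47]
Insertion path: 24 -> 38 -> 28
Result: insert 37 as right child of 28
Final tree (level order): [24, 9, 38, 5, 18, 28, 49, None, 6, None, 22, None, 37, 47]


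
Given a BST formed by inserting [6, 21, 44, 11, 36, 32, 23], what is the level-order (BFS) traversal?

Tree insertion order: [6, 21, 44, 11, 36, 32, 23]
Tree (level-order array): [6, None, 21, 11, 44, None, None, 36, None, 32, None, 23]
BFS from the root, enqueuing left then right child of each popped node:
  queue [6] -> pop 6, enqueue [21], visited so far: [6]
  queue [21] -> pop 21, enqueue [11, 44], visited so far: [6, 21]
  queue [11, 44] -> pop 11, enqueue [none], visited so far: [6, 21, 11]
  queue [44] -> pop 44, enqueue [36], visited so far: [6, 21, 11, 44]
  queue [36] -> pop 36, enqueue [32], visited so far: [6, 21, 11, 44, 36]
  queue [32] -> pop 32, enqueue [23], visited so far: [6, 21, 11, 44, 36, 32]
  queue [23] -> pop 23, enqueue [none], visited so far: [6, 21, 11, 44, 36, 32, 23]
Result: [6, 21, 11, 44, 36, 32, 23]


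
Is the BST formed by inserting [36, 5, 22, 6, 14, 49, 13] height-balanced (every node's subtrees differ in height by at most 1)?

Tree (level-order array): [36, 5, 49, None, 22, None, None, 6, None, None, 14, 13]
Definition: a tree is height-balanced if, at every node, |h(left) - h(right)| <= 1 (empty subtree has height -1).
Bottom-up per-node check:
  node 13: h_left=-1, h_right=-1, diff=0 [OK], height=0
  node 14: h_left=0, h_right=-1, diff=1 [OK], height=1
  node 6: h_left=-1, h_right=1, diff=2 [FAIL (|-1-1|=2 > 1)], height=2
  node 22: h_left=2, h_right=-1, diff=3 [FAIL (|2--1|=3 > 1)], height=3
  node 5: h_left=-1, h_right=3, diff=4 [FAIL (|-1-3|=4 > 1)], height=4
  node 49: h_left=-1, h_right=-1, diff=0 [OK], height=0
  node 36: h_left=4, h_right=0, diff=4 [FAIL (|4-0|=4 > 1)], height=5
Node 6 violates the condition: |-1 - 1| = 2 > 1.
Result: Not balanced


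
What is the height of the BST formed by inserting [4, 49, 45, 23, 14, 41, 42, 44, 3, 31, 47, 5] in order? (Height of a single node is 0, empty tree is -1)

Insertion order: [4, 49, 45, 23, 14, 41, 42, 44, 3, 31, 47, 5]
Tree (level-order array): [4, 3, 49, None, None, 45, None, 23, 47, 14, 41, None, None, 5, None, 31, 42, None, None, None, None, None, 44]
Compute height bottom-up (empty subtree = -1):
  height(3) = 1 + max(-1, -1) = 0
  height(5) = 1 + max(-1, -1) = 0
  height(14) = 1 + max(0, -1) = 1
  height(31) = 1 + max(-1, -1) = 0
  height(44) = 1 + max(-1, -1) = 0
  height(42) = 1 + max(-1, 0) = 1
  height(41) = 1 + max(0, 1) = 2
  height(23) = 1 + max(1, 2) = 3
  height(47) = 1 + max(-1, -1) = 0
  height(45) = 1 + max(3, 0) = 4
  height(49) = 1 + max(4, -1) = 5
  height(4) = 1 + max(0, 5) = 6
Height = 6


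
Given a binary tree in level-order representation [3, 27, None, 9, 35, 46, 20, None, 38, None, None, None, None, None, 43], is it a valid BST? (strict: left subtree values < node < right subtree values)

Level-order array: [3, 27, None, 9, 35, 46, 20, None, 38, None, None, None, None, None, 43]
Validate using subtree bounds (lo, hi): at each node, require lo < value < hi,
then recurse left with hi=value and right with lo=value.
Preorder trace (stopping at first violation):
  at node 3 with bounds (-inf, +inf): OK
  at node 27 with bounds (-inf, 3): VIOLATION
Node 27 violates its bound: not (-inf < 27 < 3).
Result: Not a valid BST


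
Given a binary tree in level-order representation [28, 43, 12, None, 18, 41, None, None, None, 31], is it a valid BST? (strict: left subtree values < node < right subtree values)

Level-order array: [28, 43, 12, None, 18, 41, None, None, None, 31]
Validate using subtree bounds (lo, hi): at each node, require lo < value < hi,
then recurse left with hi=value and right with lo=value.
Preorder trace (stopping at first violation):
  at node 28 with bounds (-inf, +inf): OK
  at node 43 with bounds (-inf, 28): VIOLATION
Node 43 violates its bound: not (-inf < 43 < 28).
Result: Not a valid BST


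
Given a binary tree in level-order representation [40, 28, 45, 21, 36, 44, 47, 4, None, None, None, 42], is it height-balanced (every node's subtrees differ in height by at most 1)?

Tree (level-order array): [40, 28, 45, 21, 36, 44, 47, 4, None, None, None, 42]
Definition: a tree is height-balanced if, at every node, |h(left) - h(right)| <= 1 (empty subtree has height -1).
Bottom-up per-node check:
  node 4: h_left=-1, h_right=-1, diff=0 [OK], height=0
  node 21: h_left=0, h_right=-1, diff=1 [OK], height=1
  node 36: h_left=-1, h_right=-1, diff=0 [OK], height=0
  node 28: h_left=1, h_right=0, diff=1 [OK], height=2
  node 42: h_left=-1, h_right=-1, diff=0 [OK], height=0
  node 44: h_left=0, h_right=-1, diff=1 [OK], height=1
  node 47: h_left=-1, h_right=-1, diff=0 [OK], height=0
  node 45: h_left=1, h_right=0, diff=1 [OK], height=2
  node 40: h_left=2, h_right=2, diff=0 [OK], height=3
All nodes satisfy the balance condition.
Result: Balanced


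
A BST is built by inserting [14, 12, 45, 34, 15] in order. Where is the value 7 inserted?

Starting tree (level order): [14, 12, 45, None, None, 34, None, 15]
Insertion path: 14 -> 12
Result: insert 7 as left child of 12
Final tree (level order): [14, 12, 45, 7, None, 34, None, None, None, 15]


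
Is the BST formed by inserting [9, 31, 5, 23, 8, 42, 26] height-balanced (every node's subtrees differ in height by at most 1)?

Tree (level-order array): [9, 5, 31, None, 8, 23, 42, None, None, None, 26]
Definition: a tree is height-balanced if, at every node, |h(left) - h(right)| <= 1 (empty subtree has height -1).
Bottom-up per-node check:
  node 8: h_left=-1, h_right=-1, diff=0 [OK], height=0
  node 5: h_left=-1, h_right=0, diff=1 [OK], height=1
  node 26: h_left=-1, h_right=-1, diff=0 [OK], height=0
  node 23: h_left=-1, h_right=0, diff=1 [OK], height=1
  node 42: h_left=-1, h_right=-1, diff=0 [OK], height=0
  node 31: h_left=1, h_right=0, diff=1 [OK], height=2
  node 9: h_left=1, h_right=2, diff=1 [OK], height=3
All nodes satisfy the balance condition.
Result: Balanced


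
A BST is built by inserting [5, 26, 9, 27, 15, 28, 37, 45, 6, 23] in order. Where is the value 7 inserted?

Starting tree (level order): [5, None, 26, 9, 27, 6, 15, None, 28, None, None, None, 23, None, 37, None, None, None, 45]
Insertion path: 5 -> 26 -> 9 -> 6
Result: insert 7 as right child of 6
Final tree (level order): [5, None, 26, 9, 27, 6, 15, None, 28, None, 7, None, 23, None, 37, None, None, None, None, None, 45]


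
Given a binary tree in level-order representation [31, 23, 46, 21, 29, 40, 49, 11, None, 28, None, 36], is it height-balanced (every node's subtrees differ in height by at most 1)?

Tree (level-order array): [31, 23, 46, 21, 29, 40, 49, 11, None, 28, None, 36]
Definition: a tree is height-balanced if, at every node, |h(left) - h(right)| <= 1 (empty subtree has height -1).
Bottom-up per-node check:
  node 11: h_left=-1, h_right=-1, diff=0 [OK], height=0
  node 21: h_left=0, h_right=-1, diff=1 [OK], height=1
  node 28: h_left=-1, h_right=-1, diff=0 [OK], height=0
  node 29: h_left=0, h_right=-1, diff=1 [OK], height=1
  node 23: h_left=1, h_right=1, diff=0 [OK], height=2
  node 36: h_left=-1, h_right=-1, diff=0 [OK], height=0
  node 40: h_left=0, h_right=-1, diff=1 [OK], height=1
  node 49: h_left=-1, h_right=-1, diff=0 [OK], height=0
  node 46: h_left=1, h_right=0, diff=1 [OK], height=2
  node 31: h_left=2, h_right=2, diff=0 [OK], height=3
All nodes satisfy the balance condition.
Result: Balanced
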